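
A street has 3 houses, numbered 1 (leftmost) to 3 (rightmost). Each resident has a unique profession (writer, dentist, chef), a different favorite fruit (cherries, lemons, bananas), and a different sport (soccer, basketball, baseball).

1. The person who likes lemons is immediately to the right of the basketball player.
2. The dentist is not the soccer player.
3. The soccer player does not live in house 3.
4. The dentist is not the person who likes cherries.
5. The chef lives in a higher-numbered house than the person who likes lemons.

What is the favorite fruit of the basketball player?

bananas

Clue 5: the chef is in house 3.
By clue 5, the person who likes lemons is in house 2.
House 3 sport: only baseball fits.
From clue 1, the basketball player must be in house 1.
House 2's sport must be soccer (nothing else left).
The dentist is in house 1 (clue 2).
Clue 4 places the person who likes cherries in house 3.
So house 2 gets writer for profession.
House 1 favorite fruit: only bananas fits.
So: house 1 = dentist/bananas/basketball, house 2 = writer/lemons/soccer, house 3 = chef/cherries/baseball.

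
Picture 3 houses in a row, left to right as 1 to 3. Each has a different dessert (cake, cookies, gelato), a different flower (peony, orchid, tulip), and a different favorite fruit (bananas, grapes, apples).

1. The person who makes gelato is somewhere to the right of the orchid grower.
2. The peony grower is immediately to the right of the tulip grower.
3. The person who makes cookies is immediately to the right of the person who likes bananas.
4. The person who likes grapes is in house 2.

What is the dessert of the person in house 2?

The person who likes grapes is in house 2 (clue 4).
House 1 dessert: only cake fits.
So house 3 gets peony for flower.
House 3 favorite fruit: only apples fits.
Clue 2 places the tulip grower in house 2.
Clue 3: the person who makes cookies is in house 2.
So house 3 gets gelato for dessert.
So house 1 gets orchid for flower.
House 1's favorite fruit must be bananas (nothing else left).
So: house 1 = cake/orchid/bananas, house 2 = cookies/tulip/grapes, house 3 = gelato/peony/apples.

cookies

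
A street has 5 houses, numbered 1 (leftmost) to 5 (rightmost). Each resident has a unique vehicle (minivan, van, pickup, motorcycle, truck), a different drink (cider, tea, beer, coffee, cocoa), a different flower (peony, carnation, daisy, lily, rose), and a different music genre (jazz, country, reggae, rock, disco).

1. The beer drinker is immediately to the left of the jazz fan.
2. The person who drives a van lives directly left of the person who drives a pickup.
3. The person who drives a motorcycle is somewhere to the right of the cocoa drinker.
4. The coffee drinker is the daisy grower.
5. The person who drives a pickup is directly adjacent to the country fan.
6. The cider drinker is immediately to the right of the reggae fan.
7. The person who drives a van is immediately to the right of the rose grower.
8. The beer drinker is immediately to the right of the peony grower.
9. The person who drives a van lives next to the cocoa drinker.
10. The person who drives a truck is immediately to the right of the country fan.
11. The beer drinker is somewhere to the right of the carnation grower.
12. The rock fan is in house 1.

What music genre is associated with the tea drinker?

From clue 12, the rock fan must be in house 1.
House 1's vehicle must be minivan (nothing else left).
The person who drives a pickup is narrowed to house 3 or 4 or 5; consider each.
Placing it in house 4 and house 5 leads to a contradiction, so it's in house 3.
Clue 2 places the person who drives a van in house 2.
The rose grower is in house 1 (clue 7).
House 4 vehicle: only motorcycle fits.
The only vehicle still possible for house 5 is truck.
Clue 10 places the country fan in house 4.
Clue 1: the beer drinker is in house 4.
From clue 1, the jazz fan must be in house 5.
The peony grower is in house 3 (clue 8).
House 2's flower must be carnation (nothing else left).
Clue 4: the coffee drinker is in house 5.
The daisy grower is in house 5 (clue 4).
Clue 6: the reggae fan is in house 2.
House 1 drink: only cocoa fits.
House 2's drink must be tea (nothing else left).
So house 3 gets cider for drink.
House 4's flower must be lily (nothing else left).
That leaves disco as the music genre for house 3.
So: house 1 = minivan/cocoa/rose/rock, house 2 = van/tea/carnation/reggae, house 3 = pickup/cider/peony/disco, house 4 = motorcycle/beer/lily/country, house 5 = truck/coffee/daisy/jazz.

reggae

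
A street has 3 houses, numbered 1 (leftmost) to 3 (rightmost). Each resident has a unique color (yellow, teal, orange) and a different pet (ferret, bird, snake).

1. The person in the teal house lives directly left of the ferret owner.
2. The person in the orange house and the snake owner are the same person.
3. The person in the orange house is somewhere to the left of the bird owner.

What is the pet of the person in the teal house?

So house 3 gets yellow for color.
That leaves snake as the pet for house 1.
The person in the orange house is in house 1 (clue 2).
House 2 color: only teal fits.
Clue 1: the ferret owner is in house 3.
House 2 pet: only bird fits.
So: house 1 = orange/snake, house 2 = teal/bird, house 3 = yellow/ferret.

bird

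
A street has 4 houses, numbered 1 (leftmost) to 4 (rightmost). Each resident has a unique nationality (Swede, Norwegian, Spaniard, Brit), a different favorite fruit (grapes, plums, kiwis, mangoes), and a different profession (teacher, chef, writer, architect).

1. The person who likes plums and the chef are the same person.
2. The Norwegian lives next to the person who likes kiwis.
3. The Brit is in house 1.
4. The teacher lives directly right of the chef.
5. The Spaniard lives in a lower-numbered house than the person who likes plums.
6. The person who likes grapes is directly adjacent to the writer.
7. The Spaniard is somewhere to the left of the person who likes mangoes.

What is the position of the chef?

From clue 3, the Brit must be in house 1.
Clue 5: the Spaniard is in house 2.
The person who likes plums is in house 3 (clue 5).
House 4's favorite fruit must be mangoes (nothing else left).
Clue 1: the chef is in house 3.
By clue 2, the Norwegian is in house 3.
Clue 2 places the person who likes kiwis in house 2.
Clue 4 places the teacher in house 4.
So house 4 gets Swede for nationality.
House 1 favorite fruit: only grapes fits.
The writer is in house 2 (clue 6).
House 1 profession: only architect fits.
So: house 1 = Brit/grapes/architect, house 2 = Spaniard/kiwis/writer, house 3 = Norwegian/plums/chef, house 4 = Swede/mangoes/teacher.

3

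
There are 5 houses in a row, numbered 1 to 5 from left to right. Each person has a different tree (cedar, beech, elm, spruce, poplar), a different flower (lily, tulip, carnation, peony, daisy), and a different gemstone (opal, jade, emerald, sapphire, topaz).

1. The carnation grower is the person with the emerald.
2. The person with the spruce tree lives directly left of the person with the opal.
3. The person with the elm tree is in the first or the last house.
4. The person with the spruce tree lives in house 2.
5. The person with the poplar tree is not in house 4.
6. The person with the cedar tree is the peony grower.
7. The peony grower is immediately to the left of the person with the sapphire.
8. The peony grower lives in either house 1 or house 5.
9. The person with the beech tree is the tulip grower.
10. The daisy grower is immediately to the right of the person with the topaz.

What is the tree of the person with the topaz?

cedar

From clue 4, the person with the spruce tree must be in house 2.
The peony grower is in house 1 (clue 8).
Clue 2 places the person with the opal in house 3.
The person with the cedar tree is in house 1 (clue 6).
By clue 7, the person with the sapphire is in house 2.
So house 3 gets poplar for tree.
That leaves beech as the tree for house 4.
House 5's tree must be elm (nothing else left).
From clue 9, the tulip grower must be in house 4.
That leaves daisy as the flower for house 2.
House 3 flower: only lily fits.
So house 5 gets carnation for flower.
The person with the emerald is in house 5 (clue 1).
By clue 10, the person with the topaz is in house 1.
So house 4 gets jade for gemstone.
So: house 1 = cedar/peony/topaz, house 2 = spruce/daisy/sapphire, house 3 = poplar/lily/opal, house 4 = beech/tulip/jade, house 5 = elm/carnation/emerald.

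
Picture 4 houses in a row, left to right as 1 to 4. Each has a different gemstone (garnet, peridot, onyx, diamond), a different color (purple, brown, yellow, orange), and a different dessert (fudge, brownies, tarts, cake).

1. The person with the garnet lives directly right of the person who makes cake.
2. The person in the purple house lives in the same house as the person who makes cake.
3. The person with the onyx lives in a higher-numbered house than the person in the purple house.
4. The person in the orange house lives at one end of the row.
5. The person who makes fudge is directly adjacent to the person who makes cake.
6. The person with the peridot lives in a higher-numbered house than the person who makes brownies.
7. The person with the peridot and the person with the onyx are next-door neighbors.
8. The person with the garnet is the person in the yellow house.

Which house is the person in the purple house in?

1

House 1's gemstone must be diamond (nothing else left).
The person in the orange house is narrowed to house 1 or 4; consider each.
Placing it in house 1 leads to a contradiction, so it's in house 4.
The only dessert still possible for house 4 is tarts.
The person with the garnet is narrowed to house 2 or 3; consider each.
Placing it in house 3 leads to a contradiction, so it's in house 2.
The person who makes cake is in house 1 (clue 1).
From clue 2, the person in the purple house must be in house 1.
Clue 5: the person who makes fudge is in house 2.
By clue 8, the person in the yellow house is in house 2.
That leaves brown as the color for house 3.
So house 3 gets brownies for dessert.
Clue 6: the person with the peridot is in house 4.
Clue 7: the person with the onyx is in house 3.
So: house 1 = diamond/purple/cake, house 2 = garnet/yellow/fudge, house 3 = onyx/brown/brownies, house 4 = peridot/orange/tarts.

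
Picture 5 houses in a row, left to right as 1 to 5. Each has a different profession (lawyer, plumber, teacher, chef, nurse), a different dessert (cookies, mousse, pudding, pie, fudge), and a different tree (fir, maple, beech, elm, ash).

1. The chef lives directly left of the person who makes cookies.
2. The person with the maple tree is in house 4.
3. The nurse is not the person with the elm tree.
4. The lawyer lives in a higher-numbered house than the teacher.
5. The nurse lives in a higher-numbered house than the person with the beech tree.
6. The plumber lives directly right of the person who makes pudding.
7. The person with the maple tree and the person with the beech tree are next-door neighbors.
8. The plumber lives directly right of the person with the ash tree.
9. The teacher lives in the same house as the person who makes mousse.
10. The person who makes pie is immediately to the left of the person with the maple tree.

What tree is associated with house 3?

beech

Clue 2 places the person with the maple tree in house 4.
By clue 7, the person with the beech tree is in house 3.
From clue 10, the person who makes pie must be in house 3.
The nurse is narrowed to house 4 or 5; consider each.
Placing it in house 4 leads to a contradiction, so it's in house 5.
So house 5 gets fir for tree.
The plumber is narrowed to house 2 or 3; consider each.
Placing it in house 2 leads to a contradiction, so it's in house 3.
The person who makes pudding is in house 2 (clue 6).
Clue 8 places the person with the ash tree in house 2.
The only tree still possible for house 1 is elm.
Clue 1 places the chef in house 4.
From clue 1, the person who makes cookies must be in house 5.
Clue 9: the teacher is in house 1.
House 2's profession must be lawyer (nothing else left).
So house 1 gets mousse for dessert.
That leaves fudge as the dessert for house 4.
So: house 1 = teacher/mousse/elm, house 2 = lawyer/pudding/ash, house 3 = plumber/pie/beech, house 4 = chef/fudge/maple, house 5 = nurse/cookies/fir.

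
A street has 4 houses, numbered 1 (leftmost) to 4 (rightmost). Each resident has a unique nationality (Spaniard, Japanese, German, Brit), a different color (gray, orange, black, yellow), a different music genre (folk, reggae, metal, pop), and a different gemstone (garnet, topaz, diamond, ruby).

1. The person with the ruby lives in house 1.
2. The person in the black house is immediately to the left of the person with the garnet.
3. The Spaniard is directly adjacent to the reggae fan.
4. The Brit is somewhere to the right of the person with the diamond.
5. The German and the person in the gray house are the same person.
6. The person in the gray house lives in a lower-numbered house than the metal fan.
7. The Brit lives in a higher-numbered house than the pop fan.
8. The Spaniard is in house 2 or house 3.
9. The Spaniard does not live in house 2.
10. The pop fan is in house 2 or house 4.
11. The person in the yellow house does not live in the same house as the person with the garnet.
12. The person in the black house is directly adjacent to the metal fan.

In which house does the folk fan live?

Clue 1 places the person with the ruby in house 1.
From clue 9, the Spaniard must be in house 3.
From clue 10, the pop fan must be in house 2.
From clue 3, the reggae fan must be in house 4.
From clue 4, the Brit must be in house 4.
So house 1 gets folk for music genre.
The only music genre still possible for house 3 is metal.
By clue 12, the person in the black house is in house 2.
Clue 2 places the person with the garnet in house 3.
Clue 5: the German is in house 1.
That leaves Japanese as the nationality for house 2.
So house 1 gets gray for color.
So house 3 gets orange for color.
The only color still possible for house 4 is yellow.
House 2's gemstone must be diamond (nothing else left).
The only gemstone still possible for house 4 is topaz.
So: house 1 = German/gray/folk/ruby, house 2 = Japanese/black/pop/diamond, house 3 = Spaniard/orange/metal/garnet, house 4 = Brit/yellow/reggae/topaz.

1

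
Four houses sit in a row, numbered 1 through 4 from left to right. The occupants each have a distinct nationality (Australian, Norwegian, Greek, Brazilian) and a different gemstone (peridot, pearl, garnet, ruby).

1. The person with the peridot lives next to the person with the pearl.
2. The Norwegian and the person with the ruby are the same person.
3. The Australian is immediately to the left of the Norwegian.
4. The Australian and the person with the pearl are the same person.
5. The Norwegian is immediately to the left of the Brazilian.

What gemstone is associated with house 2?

pearl

The only gemstone still possible for house 4 is garnet.
The Australian is narrowed to house 1 or 2; consider each.
Placing it in house 1 leads to a contradiction, so it's in house 2.
The Norwegian is in house 3 (clue 3).
By clue 4, the person with the pearl is in house 2.
Clue 5 places the Brazilian in house 4.
That leaves Greek as the nationality for house 1.
House 1 gemstone: only peridot fits.
So house 3 gets ruby for gemstone.
So: house 1 = Greek/peridot, house 2 = Australian/pearl, house 3 = Norwegian/ruby, house 4 = Brazilian/garnet.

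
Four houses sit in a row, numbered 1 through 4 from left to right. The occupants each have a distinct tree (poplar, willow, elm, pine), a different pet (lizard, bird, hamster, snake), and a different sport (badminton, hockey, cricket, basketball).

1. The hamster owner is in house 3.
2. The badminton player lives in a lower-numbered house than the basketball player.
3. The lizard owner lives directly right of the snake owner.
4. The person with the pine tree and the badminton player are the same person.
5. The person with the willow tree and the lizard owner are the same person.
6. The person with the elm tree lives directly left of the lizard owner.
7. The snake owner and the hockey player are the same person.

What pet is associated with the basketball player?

By clue 1, the hamster owner is in house 3.
The lizard owner is in house 2 (clue 3).
The snake owner is in house 1 (clue 3).
By clue 5, the person with the willow tree is in house 2.
Clue 6 places the person with the elm tree in house 1.
From clue 7, the hockey player must be in house 1.
That leaves pine as the tree for house 3.
House 4 tree: only poplar fits.
So house 4 gets bird for pet.
By clue 4, the badminton player is in house 3.
House 2's sport must be cricket (nothing else left).
The only sport still possible for house 4 is basketball.
So: house 1 = elm/snake/hockey, house 2 = willow/lizard/cricket, house 3 = pine/hamster/badminton, house 4 = poplar/bird/basketball.

bird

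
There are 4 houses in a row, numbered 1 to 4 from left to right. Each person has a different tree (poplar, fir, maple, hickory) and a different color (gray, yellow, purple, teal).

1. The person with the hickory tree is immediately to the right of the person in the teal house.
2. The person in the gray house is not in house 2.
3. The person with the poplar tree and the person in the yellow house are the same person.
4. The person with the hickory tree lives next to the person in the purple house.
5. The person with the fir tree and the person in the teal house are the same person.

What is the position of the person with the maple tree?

The person with the fir tree is narrowed to house 1 or 2 or 3; consider each.
Placing it in house 1 and house 3 leads to a contradiction, so it's in house 2.
The person in the teal house is in house 2 (clue 5).
From clue 1, the person with the hickory tree must be in house 3.
The person in the purple house is in house 4 (clue 4).
By clue 3, the person with the poplar tree is in house 1.
By clue 3, the person in the yellow house is in house 1.
House 4 tree: only maple fits.
House 3's color must be gray (nothing else left).
So: house 1 = poplar/yellow, house 2 = fir/teal, house 3 = hickory/gray, house 4 = maple/purple.

4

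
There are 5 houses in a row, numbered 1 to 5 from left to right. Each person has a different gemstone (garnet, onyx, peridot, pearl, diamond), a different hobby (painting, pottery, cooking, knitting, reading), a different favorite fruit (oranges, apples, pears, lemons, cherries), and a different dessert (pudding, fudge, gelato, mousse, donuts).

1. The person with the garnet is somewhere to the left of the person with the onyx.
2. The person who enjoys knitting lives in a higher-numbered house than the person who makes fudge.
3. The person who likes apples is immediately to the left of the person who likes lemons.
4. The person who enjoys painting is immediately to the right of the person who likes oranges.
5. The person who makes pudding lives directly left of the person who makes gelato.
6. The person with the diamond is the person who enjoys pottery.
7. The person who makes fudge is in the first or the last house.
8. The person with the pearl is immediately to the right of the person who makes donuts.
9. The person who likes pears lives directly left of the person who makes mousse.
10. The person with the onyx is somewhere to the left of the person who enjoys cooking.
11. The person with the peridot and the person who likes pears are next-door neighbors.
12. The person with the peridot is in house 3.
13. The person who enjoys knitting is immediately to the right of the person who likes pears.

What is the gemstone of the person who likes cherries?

pearl

The person who makes fudge is in house 1 (clue 7).
By clue 12, the person with the peridot is in house 3.
House 2 dessert: only pudding fits.
Clue 5: the person who makes gelato is in house 3.
The only dessert still possible for house 4 is donuts.
House 5 dessert: only mousse fits.
From clue 8, the person with the pearl must be in house 5.
The person who likes pears is in house 4 (clue 9).
From clue 13, the person who enjoys knitting must be in house 5.
Clue 10 places the person with the onyx in house 2.
House 4's gemstone must be diamond (nothing else left).
That leaves cherries as the favorite fruit for house 5.
Clue 6: the person who enjoys pottery is in house 4.
House 1 gemstone: only garnet fits.
So house 1 gets reading for hobby.
The only hobby still possible for house 2 is painting.
House 3 hobby: only cooking fits.
The person who likes oranges is in house 1 (clue 4).
House 2's favorite fruit must be apples (nothing else left).
House 3 favorite fruit: only lemons fits.
So: house 1 = garnet/reading/oranges/fudge, house 2 = onyx/painting/apples/pudding, house 3 = peridot/cooking/lemons/gelato, house 4 = diamond/pottery/pears/donuts, house 5 = pearl/knitting/cherries/mousse.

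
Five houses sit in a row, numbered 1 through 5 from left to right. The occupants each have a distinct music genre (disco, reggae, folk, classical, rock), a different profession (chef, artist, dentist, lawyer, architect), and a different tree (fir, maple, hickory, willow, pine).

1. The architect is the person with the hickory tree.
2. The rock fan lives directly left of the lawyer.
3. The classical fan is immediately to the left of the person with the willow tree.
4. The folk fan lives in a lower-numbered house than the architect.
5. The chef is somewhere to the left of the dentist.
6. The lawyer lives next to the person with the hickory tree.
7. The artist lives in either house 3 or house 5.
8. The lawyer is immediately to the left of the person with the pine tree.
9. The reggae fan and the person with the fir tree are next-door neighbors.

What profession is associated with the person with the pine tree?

House 1's profession must be chef (nothing else left).
The artist is narrowed to house 3 or 5; consider each.
Placing it in house 3 leads to a contradiction, so it's in house 5.
The folk fan is narrowed to house 1 or 2 or 3; consider each.
Placing it in house 1 and house 3 leads to a contradiction, so it's in house 2.
The person with the hickory tree is in house 3 (clue 6).
So house 1 gets maple for tree.
House 5 tree: only pine fits.
Clue 1: the architect is in house 3.
By clue 8, the lawyer is in house 4.
House 4 music genre: only disco fits.
So house 5 gets reggae for music genre.
That leaves dentist as the profession for house 2.
Clue 2 places the rock fan in house 3.
Clue 9: the person with the fir tree is in house 4.
That leaves classical as the music genre for house 1.
So house 2 gets willow for tree.
So: house 1 = classical/chef/maple, house 2 = folk/dentist/willow, house 3 = rock/architect/hickory, house 4 = disco/lawyer/fir, house 5 = reggae/artist/pine.

artist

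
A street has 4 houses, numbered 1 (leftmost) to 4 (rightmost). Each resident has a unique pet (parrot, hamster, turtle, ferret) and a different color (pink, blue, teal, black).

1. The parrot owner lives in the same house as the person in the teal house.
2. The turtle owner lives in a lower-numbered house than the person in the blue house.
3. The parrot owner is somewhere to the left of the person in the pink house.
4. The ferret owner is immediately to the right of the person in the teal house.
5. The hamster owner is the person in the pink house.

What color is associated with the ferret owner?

blue

The ferret owner is narrowed to house 2 or 3 or 4; consider each.
Placing it in house 2 and house 4 leads to a contradiction, so it's in house 3.
From clue 4, the person in the teal house must be in house 2.
That leaves hamster as the pet for house 4.
House 1's color must be black (nothing else left).
By clue 1, the parrot owner is in house 2.
Clue 5: the person in the pink house is in house 4.
House 1's pet must be turtle (nothing else left).
That leaves blue as the color for house 3.
So: house 1 = turtle/black, house 2 = parrot/teal, house 3 = ferret/blue, house 4 = hamster/pink.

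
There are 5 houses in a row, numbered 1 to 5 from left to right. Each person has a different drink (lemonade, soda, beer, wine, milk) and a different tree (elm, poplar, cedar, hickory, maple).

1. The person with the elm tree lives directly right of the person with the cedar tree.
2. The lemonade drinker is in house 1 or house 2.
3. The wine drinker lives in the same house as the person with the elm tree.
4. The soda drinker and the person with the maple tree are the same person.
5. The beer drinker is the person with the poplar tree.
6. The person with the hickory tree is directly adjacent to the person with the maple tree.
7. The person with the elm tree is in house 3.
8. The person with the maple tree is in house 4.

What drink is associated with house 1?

The person with the elm tree is in house 3 (clue 7).
Clue 8 places the person with the maple tree in house 4.
Clue 1 places the person with the cedar tree in house 2.
By clue 3, the wine drinker is in house 3.
By clue 4, the soda drinker is in house 4.
Clue 6 places the person with the hickory tree in house 5.
That leaves poplar as the tree for house 1.
The beer drinker is in house 1 (clue 5).
House 5's drink must be milk (nothing else left).
So house 2 gets lemonade for drink.
So: house 1 = beer/poplar, house 2 = lemonade/cedar, house 3 = wine/elm, house 4 = soda/maple, house 5 = milk/hickory.

beer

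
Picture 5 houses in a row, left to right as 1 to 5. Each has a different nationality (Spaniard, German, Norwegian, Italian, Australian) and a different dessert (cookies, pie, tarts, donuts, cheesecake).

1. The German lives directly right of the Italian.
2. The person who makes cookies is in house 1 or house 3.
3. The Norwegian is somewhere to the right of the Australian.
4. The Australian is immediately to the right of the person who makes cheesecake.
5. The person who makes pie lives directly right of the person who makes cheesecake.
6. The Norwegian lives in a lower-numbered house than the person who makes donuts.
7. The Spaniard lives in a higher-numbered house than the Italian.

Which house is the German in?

2

House 1 nationality: only Italian fits.
From clue 1, the German must be in house 2.
The only nationality still possible for house 3 is Australian.
House 5's nationality must be Spaniard (nothing else left).
Clue 4: the person who makes cheesecake is in house 2.
From clue 5, the person who makes pie must be in house 3.
Clue 6: the person who makes donuts is in house 5.
The only nationality still possible for house 4 is Norwegian.
The only dessert still possible for house 4 is tarts.
House 1 dessert: only cookies fits.
So: house 1 = Italian/cookies, house 2 = German/cheesecake, house 3 = Australian/pie, house 4 = Norwegian/tarts, house 5 = Spaniard/donuts.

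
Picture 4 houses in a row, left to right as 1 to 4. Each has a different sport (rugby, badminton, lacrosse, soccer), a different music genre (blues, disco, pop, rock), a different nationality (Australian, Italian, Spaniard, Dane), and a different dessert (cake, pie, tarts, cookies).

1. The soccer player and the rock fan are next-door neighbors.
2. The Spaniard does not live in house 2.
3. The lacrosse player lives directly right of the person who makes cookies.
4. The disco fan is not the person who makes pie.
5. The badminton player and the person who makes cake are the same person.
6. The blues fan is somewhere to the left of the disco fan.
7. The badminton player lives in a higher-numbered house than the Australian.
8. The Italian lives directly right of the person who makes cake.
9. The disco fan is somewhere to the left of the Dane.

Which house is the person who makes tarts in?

House 2 nationality: only Australian fits.
Clue 7: the badminton player is in house 3.
That leaves Spaniard as the nationality for house 1.
From clue 5, the person who makes cake must be in house 3.
Clue 8: the Italian is in house 4.
House 4's music genre must be pop (nothing else left).
So house 3 gets Dane for nationality.
House 1's dessert must be cookies (nothing else left).
By clue 3, the lacrosse player is in house 2.
Clue 9 places the disco fan in house 2.
That leaves rock as the music genre for house 3.
Clue 1: the soccer player is in house 4.
The person who makes pie is in house 4 (clue 4).
House 1's sport must be rugby (nothing else left).
The only music genre still possible for house 1 is blues.
So house 2 gets tarts for dessert.
So: house 1 = rugby/blues/Spaniard/cookies, house 2 = lacrosse/disco/Australian/tarts, house 3 = badminton/rock/Dane/cake, house 4 = soccer/pop/Italian/pie.

2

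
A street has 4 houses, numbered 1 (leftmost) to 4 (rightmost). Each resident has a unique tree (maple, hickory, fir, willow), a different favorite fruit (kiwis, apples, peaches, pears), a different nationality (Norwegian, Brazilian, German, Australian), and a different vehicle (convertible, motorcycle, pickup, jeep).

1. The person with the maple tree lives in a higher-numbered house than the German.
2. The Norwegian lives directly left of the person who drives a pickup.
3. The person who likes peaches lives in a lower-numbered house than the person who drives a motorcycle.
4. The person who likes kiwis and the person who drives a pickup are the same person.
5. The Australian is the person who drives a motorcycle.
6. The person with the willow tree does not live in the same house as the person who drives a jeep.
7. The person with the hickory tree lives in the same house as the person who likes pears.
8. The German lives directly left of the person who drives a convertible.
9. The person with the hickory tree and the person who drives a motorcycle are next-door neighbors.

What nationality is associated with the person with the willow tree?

House 1's vehicle must be jeep (nothing else left).
The person with the maple tree is narrowed to house 2 or 3 or 4; consider each.
Placing it in house 2 and house 3 leads to a contradiction, so it's in house 4.
The person with the willow tree is narrowed to house 2 or 3; consider each.
Placing it in house 3 leads to a contradiction, so it's in house 2.
The person with the fir tree is narrowed to house 1 or 3; consider each.
Placing it in house 3 leads to a contradiction, so it's in house 1.
That leaves hickory as the tree for house 3.
Clue 7: the person who likes pears is in house 3.
House 3's vehicle must be convertible (nothing else left).
Clue 8 places the German in house 2.
House 4 nationality: only Australian fits.
Clue 5: the person who drives a motorcycle is in house 4.
The only vehicle still possible for house 2 is pickup.
By clue 2, the Norwegian is in house 1.
Clue 4 places the person who likes kiwis in house 2.
So house 1 gets peaches for favorite fruit.
So house 4 gets apples for favorite fruit.
The only nationality still possible for house 3 is Brazilian.
So: house 1 = fir/peaches/Norwegian/jeep, house 2 = willow/kiwis/German/pickup, house 3 = hickory/pears/Brazilian/convertible, house 4 = maple/apples/Australian/motorcycle.

German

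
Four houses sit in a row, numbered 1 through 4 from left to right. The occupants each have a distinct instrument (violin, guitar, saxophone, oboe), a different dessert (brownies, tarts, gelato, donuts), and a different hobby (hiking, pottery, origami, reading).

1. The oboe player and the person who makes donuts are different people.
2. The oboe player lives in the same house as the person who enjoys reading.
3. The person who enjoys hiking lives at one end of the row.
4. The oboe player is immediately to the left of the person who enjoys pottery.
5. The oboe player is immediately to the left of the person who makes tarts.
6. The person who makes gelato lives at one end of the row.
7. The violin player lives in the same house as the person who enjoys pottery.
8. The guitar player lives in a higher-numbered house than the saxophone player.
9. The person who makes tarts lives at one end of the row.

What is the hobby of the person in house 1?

hiking

Clue 9: the person who makes tarts is in house 4.
So house 1 gets gelato for dessert.
The oboe player is in house 3 (clue 5).
So house 1 gets saxophone for instrument.
The person who makes donuts is in house 2 (clue 1).
Clue 2 places the person who enjoys reading in house 3.
Clue 4: the person who enjoys pottery is in house 4.
Clue 7: the violin player is in house 4.
The only instrument still possible for house 2 is guitar.
That leaves brownies as the dessert for house 3.
The only hobby still possible for house 2 is origami.
That leaves hiking as the hobby for house 1.
So: house 1 = saxophone/gelato/hiking, house 2 = guitar/donuts/origami, house 3 = oboe/brownies/reading, house 4 = violin/tarts/pottery.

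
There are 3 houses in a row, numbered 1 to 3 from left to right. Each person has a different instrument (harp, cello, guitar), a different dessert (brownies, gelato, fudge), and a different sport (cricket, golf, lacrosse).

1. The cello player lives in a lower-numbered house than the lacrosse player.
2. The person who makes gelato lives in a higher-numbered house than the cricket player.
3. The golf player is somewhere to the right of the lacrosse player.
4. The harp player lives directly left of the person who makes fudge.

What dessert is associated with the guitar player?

fudge

Clue 3: the golf player is in house 3.
By clue 3, the lacrosse player is in house 2.
House 3's instrument must be guitar (nothing else left).
That leaves brownies as the dessert for house 1.
So house 1 gets cricket for sport.
Clue 1: the cello player is in house 1.
That leaves harp as the instrument for house 2.
The person who makes fudge is in house 3 (clue 4).
The only dessert still possible for house 2 is gelato.
So: house 1 = cello/brownies/cricket, house 2 = harp/gelato/lacrosse, house 3 = guitar/fudge/golf.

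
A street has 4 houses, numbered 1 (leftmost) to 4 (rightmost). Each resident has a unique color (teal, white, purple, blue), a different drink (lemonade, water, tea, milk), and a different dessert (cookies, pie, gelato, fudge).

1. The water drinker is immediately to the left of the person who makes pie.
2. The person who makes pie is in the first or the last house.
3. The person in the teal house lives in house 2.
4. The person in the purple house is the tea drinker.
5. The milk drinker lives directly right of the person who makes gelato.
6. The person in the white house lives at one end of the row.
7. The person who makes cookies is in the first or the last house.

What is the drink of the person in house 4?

The person who makes pie is in house 4 (clue 2).
The person in the teal house is in house 2 (clue 3).
From clue 1, the water drinker must be in house 3.
So house 1 gets cookies for dessert.
The milk drinker is in house 4 (clue 5).
From clue 5, the person who makes gelato must be in house 3.
That leaves blue as the color for house 3.
House 2's drink must be lemonade (nothing else left).
House 2 dessert: only fudge fits.
Clue 4 places the person in the purple house in house 1.
That leaves white as the color for house 4.
That leaves tea as the drink for house 1.
So: house 1 = purple/tea/cookies, house 2 = teal/lemonade/fudge, house 3 = blue/water/gelato, house 4 = white/milk/pie.

milk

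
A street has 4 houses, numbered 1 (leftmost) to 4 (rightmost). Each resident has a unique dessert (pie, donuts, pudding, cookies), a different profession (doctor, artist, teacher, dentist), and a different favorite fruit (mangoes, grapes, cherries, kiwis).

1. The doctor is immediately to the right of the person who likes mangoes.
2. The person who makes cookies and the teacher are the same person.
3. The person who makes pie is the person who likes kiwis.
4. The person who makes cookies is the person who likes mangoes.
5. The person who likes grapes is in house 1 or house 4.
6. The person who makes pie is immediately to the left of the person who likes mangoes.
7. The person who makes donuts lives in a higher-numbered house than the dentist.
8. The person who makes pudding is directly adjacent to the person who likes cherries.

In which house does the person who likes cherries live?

The person who makes cookies is narrowed to house 2 or 3; consider each.
Placing it in house 3 leads to a contradiction, so it's in house 2.
Clue 2 places the teacher in house 2.
Clue 4: the person who likes mangoes is in house 2.
Clue 6 places the person who makes pie in house 1.
House 1 favorite fruit: only kiwis fits.
So house 3 gets cherries for favorite fruit.
House 4 favorite fruit: only grapes fits.
The doctor is in house 3 (clue 1).
Clue 8: the person who makes pudding is in house 4.
That leaves donuts as the dessert for house 3.
The only profession still possible for house 1 is dentist.
The only profession still possible for house 4 is artist.
So: house 1 = pie/dentist/kiwis, house 2 = cookies/teacher/mangoes, house 3 = donuts/doctor/cherries, house 4 = pudding/artist/grapes.

3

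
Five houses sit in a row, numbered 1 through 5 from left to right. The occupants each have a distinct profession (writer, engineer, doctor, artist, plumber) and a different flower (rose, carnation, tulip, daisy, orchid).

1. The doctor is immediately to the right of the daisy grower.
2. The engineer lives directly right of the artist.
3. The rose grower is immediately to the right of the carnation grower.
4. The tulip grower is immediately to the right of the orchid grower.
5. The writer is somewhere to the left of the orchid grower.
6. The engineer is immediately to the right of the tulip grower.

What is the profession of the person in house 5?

That leaves rose as the flower for house 5.
By clue 3, the carnation grower is in house 4.
So house 1 gets daisy for flower.
That leaves orchid as the flower for house 2.
House 3's flower must be tulip (nothing else left).
Clue 1 places the doctor in house 2.
Clue 5 places the writer in house 1.
Clue 6 places the engineer in house 4.
House 3 profession: only artist fits.
That leaves plumber as the profession for house 5.
So: house 1 = writer/daisy, house 2 = doctor/orchid, house 3 = artist/tulip, house 4 = engineer/carnation, house 5 = plumber/rose.

plumber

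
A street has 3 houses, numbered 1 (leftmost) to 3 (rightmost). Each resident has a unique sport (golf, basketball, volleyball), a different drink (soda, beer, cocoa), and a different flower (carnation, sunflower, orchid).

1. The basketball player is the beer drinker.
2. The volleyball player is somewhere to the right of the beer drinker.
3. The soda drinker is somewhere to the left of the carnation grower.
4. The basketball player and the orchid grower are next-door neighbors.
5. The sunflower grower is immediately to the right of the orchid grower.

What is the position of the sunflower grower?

So house 3 gets cocoa for drink.
House 1 flower: only orchid fits.
From clue 4, the basketball player must be in house 2.
The sunflower grower is in house 2 (clue 5).
So house 1 gets golf for sport.
House 3 sport: only volleyball fits.
So house 3 gets carnation for flower.
From clue 1, the beer drinker must be in house 2.
House 1's drink must be soda (nothing else left).
So: house 1 = golf/soda/orchid, house 2 = basketball/beer/sunflower, house 3 = volleyball/cocoa/carnation.

2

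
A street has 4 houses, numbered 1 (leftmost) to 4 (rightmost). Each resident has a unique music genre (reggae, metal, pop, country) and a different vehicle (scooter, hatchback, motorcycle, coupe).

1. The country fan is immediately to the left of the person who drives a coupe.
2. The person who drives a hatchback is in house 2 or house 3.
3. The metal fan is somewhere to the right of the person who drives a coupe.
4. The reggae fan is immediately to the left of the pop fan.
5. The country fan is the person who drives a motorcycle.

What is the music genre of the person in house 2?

So house 4 gets scooter for vehicle.
House 1's vehicle must be motorcycle (nothing else left).
From clue 5, the country fan must be in house 1.
By clue 1, the person who drives a coupe is in house 2.
House 2 music genre: only reggae fits.
The only vehicle still possible for house 3 is hatchback.
Clue 4 places the pop fan in house 3.
House 4's music genre must be metal (nothing else left).
So: house 1 = country/motorcycle, house 2 = reggae/coupe, house 3 = pop/hatchback, house 4 = metal/scooter.

reggae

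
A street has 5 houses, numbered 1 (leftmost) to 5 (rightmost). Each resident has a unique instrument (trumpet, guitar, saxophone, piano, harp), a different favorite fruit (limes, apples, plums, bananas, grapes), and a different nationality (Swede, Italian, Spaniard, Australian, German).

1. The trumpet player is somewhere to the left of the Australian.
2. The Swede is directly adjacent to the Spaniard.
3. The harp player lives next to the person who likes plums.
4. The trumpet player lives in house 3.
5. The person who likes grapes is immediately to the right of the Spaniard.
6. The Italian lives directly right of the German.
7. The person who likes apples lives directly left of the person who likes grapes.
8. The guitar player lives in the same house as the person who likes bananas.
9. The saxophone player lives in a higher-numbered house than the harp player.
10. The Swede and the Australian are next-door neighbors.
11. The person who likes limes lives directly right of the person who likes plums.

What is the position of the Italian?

2

By clue 4, the trumpet player is in house 3.
House 1 nationality: only German fits.
From clue 6, the Italian must be in house 2.
The person who likes apples is narrowed to house 3 or 4; consider each.
Placing it in house 4 leads to a contradiction, so it's in house 3.
The person who likes grapes is in house 4 (clue 7).
House 5's favorite fruit must be bananas (nothing else left).
By clue 5, the Spaniard is in house 3.
From clue 8, the guitar player must be in house 5.
Clue 11: the person who likes plums is in house 1.
So house 2 gets limes for favorite fruit.
By clue 2, the Swede is in house 4.
By clue 3, the harp player is in house 2.
Clue 9 places the saxophone player in house 4.
By clue 10, the Australian is in house 5.
House 1's instrument must be piano (nothing else left).
So: house 1 = piano/plums/German, house 2 = harp/limes/Italian, house 3 = trumpet/apples/Spaniard, house 4 = saxophone/grapes/Swede, house 5 = guitar/bananas/Australian.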